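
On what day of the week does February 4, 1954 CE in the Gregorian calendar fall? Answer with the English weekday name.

JDN 2434778 mod 7 = 3, and JDN 0 was a Monday, so this is a Thursday.

Thursday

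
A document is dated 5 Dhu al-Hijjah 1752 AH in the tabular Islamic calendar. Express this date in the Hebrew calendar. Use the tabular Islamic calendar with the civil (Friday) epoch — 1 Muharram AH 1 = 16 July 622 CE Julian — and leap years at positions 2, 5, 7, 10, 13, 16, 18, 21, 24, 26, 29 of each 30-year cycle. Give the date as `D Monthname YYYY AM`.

Julian Day Number of the source date = 2569265.
Converting JDN 2569265 to the Hebrew calendar gives 6 Iyar 6082 AM.

6 Iyar 6082 AM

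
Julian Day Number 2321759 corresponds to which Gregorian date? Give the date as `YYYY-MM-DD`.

Counting from JDN 2299161 = 15 Oct 1582 gives an offset of 22598 days.

1644-08-28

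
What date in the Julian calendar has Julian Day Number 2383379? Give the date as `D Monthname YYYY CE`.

JDN 2383379 is 15 May 1813 in the Gregorian calendar.
In the Julian calendar that day is 3 May 1813 CE.

3 May 1813 CE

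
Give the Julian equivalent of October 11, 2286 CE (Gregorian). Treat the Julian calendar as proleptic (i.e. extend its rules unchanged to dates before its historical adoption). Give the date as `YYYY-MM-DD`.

For dates in this range the Gregorian date is 15 days ahead of the Julian.
11 October 2286 Gregorian − 15 days → 26 September 2286 Julian.

2286-09-26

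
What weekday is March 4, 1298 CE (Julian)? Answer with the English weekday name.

Tuesday

In the proleptic Gregorian calendar this is 11 March 1298 (JDN 2195215).
Since JDN mod 7 = 1 (0 = Monday), the day is Tuesday.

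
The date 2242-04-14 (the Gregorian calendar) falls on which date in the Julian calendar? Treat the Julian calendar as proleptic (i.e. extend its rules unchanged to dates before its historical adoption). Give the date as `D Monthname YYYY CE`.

The Julian–Gregorian offset here is 15 days (Julian trailing).
14 April 2242 Gregorian − 15 days → 30 March 2242 Julian.

30 March 2242 CE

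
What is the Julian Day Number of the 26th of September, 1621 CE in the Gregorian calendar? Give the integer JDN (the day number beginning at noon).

2313387

JDN 2451545 is 1 January 2000 CE (Gregorian); the target day is −138158 days from there, so JDN = 2313387.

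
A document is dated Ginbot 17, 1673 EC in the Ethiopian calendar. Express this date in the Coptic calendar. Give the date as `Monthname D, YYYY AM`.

The source date corresponds to 22 May 1681 in the Gregorian calendar (JDN 2335175).
That day falls on 17 Pashons 1397 AM in the Coptic calendar.

Pashons 17, 1397 AM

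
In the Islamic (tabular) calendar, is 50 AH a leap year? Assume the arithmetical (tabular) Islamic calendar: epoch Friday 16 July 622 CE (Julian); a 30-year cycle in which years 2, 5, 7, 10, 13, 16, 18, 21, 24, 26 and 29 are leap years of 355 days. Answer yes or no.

no

Year 50 AH is year 20 of its 30-year cycle; leap positions are 2, 5, 7, 10, 13, 16, 18, 21, 24, 26, 29, so it is a common year (354 days).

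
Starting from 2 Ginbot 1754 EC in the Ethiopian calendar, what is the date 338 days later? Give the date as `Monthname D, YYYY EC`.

Miyazya 5, 1755 EC

Counting 338 days forward from JDN 2364745 reaches JDN 2365083, which is Miyazya 5, 1755 EC.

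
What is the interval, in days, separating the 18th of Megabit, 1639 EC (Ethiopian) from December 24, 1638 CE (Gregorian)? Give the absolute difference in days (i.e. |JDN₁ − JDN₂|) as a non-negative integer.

First date → JDN 2322697; second date → JDN 2319685.
The interval is |2322697 − 2319685| = 3012 days.

3012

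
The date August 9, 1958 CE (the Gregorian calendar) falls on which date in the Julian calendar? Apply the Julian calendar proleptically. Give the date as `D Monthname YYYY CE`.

27 July 1958 CE

At this point the Julian calendar is 13 days behind the Gregorian.
9 August 1958 Gregorian − 13 days → 27 July 1958 Julian.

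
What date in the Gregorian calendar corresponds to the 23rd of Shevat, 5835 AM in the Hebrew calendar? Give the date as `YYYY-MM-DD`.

Both dates share Julian Day Number 2478977; in the Gregorian calendar that is 8 February 2075 CE.

2075-02-08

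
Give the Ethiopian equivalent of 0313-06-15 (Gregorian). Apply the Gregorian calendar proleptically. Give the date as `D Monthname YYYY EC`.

Julian Day Number of the source date = 1835546.
Converting JDN 1835546 to the Ethiopian calendar gives 20 Sene 305 EC.

20 Sene 305 EC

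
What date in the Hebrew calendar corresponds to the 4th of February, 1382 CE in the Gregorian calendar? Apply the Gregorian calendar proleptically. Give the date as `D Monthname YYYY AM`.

12 Shevat 5142 AM

Julian Day Number of the source date = 2225860.
Converting JDN 2225860 to the Hebrew calendar gives 12 Shevat 5142 AM.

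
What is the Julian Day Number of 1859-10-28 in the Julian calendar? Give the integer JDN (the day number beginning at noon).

In the Gregorian calendar the same day is 9 November 1859.
JDN 2299161 is 15 October 1582 CE (Gregorian); the target day is +101197 days from there, so JDN = 2400358.

2400358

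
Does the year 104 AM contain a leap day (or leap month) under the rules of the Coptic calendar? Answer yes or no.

104 mod 4 = 0; in the Coptic calendar a year is leap when year mod 4 = 3, so it is a common year.

no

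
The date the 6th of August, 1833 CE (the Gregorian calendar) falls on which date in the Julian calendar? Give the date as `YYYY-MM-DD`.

1833-07-25

At this point the Julian calendar is 12 days behind the Gregorian.
6 August 1833 Gregorian − 12 days → 25 July 1833 Julian.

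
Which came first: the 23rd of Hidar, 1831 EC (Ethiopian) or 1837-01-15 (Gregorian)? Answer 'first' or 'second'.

second

The two dates have Julian Day Numbers 2392710 and 2392025 respectively.
Since 2392025 < 2392710, the second date comes first.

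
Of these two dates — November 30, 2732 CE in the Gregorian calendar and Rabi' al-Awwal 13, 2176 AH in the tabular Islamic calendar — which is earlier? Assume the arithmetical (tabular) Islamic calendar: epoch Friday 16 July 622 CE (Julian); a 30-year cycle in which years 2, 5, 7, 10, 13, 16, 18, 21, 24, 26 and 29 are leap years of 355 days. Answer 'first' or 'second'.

The two dates have Julian Day Numbers 2719236 and 2719258 respectively.
Since 2719236 < 2719258, the first date comes first.

first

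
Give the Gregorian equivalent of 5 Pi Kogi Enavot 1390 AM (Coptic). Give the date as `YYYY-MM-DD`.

1674-09-07

Both dates share Julian Day Number 2332726; in the Gregorian calendar that is 7 September 1674 CE.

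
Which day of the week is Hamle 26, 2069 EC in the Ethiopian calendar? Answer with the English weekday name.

Monday

In the Gregorian calendar this is 2 August 2077 (JDN 2479883).
Since JDN mod 7 = 0 (0 = Monday), the day is Monday.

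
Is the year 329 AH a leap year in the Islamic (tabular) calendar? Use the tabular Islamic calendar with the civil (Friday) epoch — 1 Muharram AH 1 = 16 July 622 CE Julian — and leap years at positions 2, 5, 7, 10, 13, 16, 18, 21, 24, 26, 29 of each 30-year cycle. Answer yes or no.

Year 329 AH is year 29 of its 30-year cycle; leap positions are 2, 5, 7, 10, 13, 16, 18, 21, 24, 26, 29, so it is a leap year (355 days).

yes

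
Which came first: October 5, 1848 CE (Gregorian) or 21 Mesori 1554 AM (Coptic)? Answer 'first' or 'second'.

second

First date → JDN 2396306; second date → JDN 2392613.
JDN 2392613 < JDN 2396306, so the second date is earlier.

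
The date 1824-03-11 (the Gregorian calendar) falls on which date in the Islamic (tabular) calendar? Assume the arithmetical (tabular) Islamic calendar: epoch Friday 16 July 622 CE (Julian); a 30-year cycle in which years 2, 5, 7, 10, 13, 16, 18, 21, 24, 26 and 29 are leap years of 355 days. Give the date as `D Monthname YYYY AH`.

Both dates share Julian Day Number 2387332; in the tabular Islamic calendar that is 10 Rajab 1239 AH.

10 Rajab 1239 AH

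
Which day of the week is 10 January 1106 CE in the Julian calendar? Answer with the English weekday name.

Wednesday

Equivalently 17 January 1106 Gregorian, JDN 2125034.
JDN 2125034 mod 7 = 2, and JDN 0 was a Monday, so this is a Wednesday.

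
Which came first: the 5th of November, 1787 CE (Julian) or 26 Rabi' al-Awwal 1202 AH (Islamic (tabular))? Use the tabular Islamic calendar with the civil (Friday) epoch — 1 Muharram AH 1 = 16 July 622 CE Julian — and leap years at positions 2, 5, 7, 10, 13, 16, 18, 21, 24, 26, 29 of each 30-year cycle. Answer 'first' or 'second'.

first

First date → JDN 2374068; second date → JDN 2374118.
JDN 2374068 < JDN 2374118, so the first date is earlier.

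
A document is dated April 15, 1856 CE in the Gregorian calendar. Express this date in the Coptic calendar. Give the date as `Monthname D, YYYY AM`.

Both dates share Julian Day Number 2399055; in the Coptic calendar that is 8 Parmouti 1572 AM.

Parmouti 8, 1572 AM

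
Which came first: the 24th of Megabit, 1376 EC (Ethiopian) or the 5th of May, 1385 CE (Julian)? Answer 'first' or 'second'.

The two dates have Julian Day Numbers 2226643 and 2227054 respectively.
Since 2226643 < 2227054, the first date comes first.

first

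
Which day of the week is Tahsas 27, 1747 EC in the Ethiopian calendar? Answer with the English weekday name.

In the Gregorian calendar this is 3 January 1755 (JDN 2362063).
JDN 2362063 mod 7 = 4, and JDN 0 was a Monday, so this is a Friday.

Friday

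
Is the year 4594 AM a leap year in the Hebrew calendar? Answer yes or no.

no

Hebrew year 4594 is year 15 of its 19-year Metonic cycle; leap years are at positions 3, 6, 8, 11, 14, 17, 19, so it is a common year (12 months).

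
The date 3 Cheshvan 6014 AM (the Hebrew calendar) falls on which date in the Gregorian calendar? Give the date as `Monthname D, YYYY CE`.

Both dates share Julian Day Number 2544250; in the Gregorian calendar that is 26 October 2253 CE.

October 26, 2253 CE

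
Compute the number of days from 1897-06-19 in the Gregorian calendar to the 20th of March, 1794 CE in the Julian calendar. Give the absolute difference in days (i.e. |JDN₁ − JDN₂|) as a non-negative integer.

JDN of the first date = 2414095.
JDN of the second date = 2376395.
|2376395 − 2414095| = 37700.

37700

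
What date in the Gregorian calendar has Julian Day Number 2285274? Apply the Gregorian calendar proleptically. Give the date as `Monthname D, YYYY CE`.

JDN 2451545 is 1 Jan 2000; 2285274 is −166271 days from there.

October 7, 1544 CE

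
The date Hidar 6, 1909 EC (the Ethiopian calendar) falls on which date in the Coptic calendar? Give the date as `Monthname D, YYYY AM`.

Hathor 6, 1633 AM

Both dates share Julian Day Number 2421183; in the Coptic calendar that is 6 Hathor 1633 AM.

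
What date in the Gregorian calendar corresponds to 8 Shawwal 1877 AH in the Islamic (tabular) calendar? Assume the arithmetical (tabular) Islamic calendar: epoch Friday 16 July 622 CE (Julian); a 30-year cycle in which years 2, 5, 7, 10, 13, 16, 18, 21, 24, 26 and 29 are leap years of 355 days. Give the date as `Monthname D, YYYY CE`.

June 7, 2443 CE

Both dates share Julian Day Number 2613505; in the Gregorian calendar that is 7 June 2443 CE.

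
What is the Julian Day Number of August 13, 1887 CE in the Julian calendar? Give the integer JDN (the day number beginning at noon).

2410509

Equivalently 25 August 1887 (Gregorian).
JDN 2299161 is 15 October 1582 CE (Gregorian); the target day is +111348 days from there, so JDN = 2410509.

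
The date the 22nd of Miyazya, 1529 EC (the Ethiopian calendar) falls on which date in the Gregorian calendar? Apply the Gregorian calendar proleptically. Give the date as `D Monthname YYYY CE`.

Both dates share Julian Day Number 2282554; in the Gregorian calendar that is 27 April 1537 CE.

27 April 1537 CE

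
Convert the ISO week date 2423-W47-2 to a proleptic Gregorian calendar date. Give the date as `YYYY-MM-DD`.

ISO week 1 of 2423 is the week containing the first Thursday of 2423.
Week 47, day 2 (Tuesday) lands on 2423-11-21.

2423-11-21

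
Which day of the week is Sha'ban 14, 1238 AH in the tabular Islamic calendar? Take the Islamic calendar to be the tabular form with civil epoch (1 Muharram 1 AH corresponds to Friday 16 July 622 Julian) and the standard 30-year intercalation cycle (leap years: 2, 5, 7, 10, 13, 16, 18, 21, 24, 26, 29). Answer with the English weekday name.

In the Gregorian calendar this is 26 April 1823 (JDN 2387012).
2387012 ≡ 5 (mod 7); counting from Monday = 0 gives Saturday.

Saturday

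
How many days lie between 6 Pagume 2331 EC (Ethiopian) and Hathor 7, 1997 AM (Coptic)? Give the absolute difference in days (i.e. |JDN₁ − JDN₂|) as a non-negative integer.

21483

JDN of the first date = 2575618.
JDN of the second date = 2554135.
|2554135 − 2575618| = 21483.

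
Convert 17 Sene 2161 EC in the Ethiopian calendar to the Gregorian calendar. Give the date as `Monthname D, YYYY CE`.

Both dates share Julian Day Number 2513447; in the Gregorian calendar that is 25 June 2169 CE.

June 25, 2169 CE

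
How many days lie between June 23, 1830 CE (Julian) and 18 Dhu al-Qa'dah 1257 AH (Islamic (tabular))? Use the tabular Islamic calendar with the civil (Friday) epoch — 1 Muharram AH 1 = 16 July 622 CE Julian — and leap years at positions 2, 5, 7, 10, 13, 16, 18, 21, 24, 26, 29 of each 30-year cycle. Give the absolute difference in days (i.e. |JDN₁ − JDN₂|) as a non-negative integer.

First date → JDN 2389639; second date → JDN 2393837.
The interval is |2389639 − 2393837| = 4198 days.

4198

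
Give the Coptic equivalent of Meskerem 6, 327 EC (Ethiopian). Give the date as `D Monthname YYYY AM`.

6 Thout 51 AM

The source date corresponds to 4 September 334 in the proleptic Gregorian calendar (JDN 1843297).
That day falls on 6 Thout 51 AM in the Coptic calendar.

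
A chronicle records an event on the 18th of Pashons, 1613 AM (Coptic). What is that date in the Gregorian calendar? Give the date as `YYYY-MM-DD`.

Both dates share Julian Day Number 2414070; in the Gregorian calendar that is 25 May 1897 CE.

1897-05-25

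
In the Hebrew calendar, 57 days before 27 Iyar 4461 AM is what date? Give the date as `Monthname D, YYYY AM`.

Adar 29, 4461 AM

The starting date is JDN 1977228; 1977228 − 57 = 1977171.
JDN 1977171 corresponds to Adar 29, 4461 AM.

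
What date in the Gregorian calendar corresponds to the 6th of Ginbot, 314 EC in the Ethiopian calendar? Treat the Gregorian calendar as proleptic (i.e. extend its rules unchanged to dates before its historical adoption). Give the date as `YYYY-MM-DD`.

0322-05-02

Julian Day Number of the source date = 1838789.
Converting JDN 1838789 to the Gregorian calendar gives 2 May 322 CE.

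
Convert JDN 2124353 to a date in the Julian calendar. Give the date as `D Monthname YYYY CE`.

29 February 1104 CE

The proleptic Gregorian equivalent of JDN 2124353 is 7 March 1104.
In the Julian calendar that day is 29 February 1104 CE.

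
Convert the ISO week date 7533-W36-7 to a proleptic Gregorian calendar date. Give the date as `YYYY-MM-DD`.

ISO week 1 of 7533 is the week containing the first Thursday of 7533.
Week 36, day 7 (Sunday) lands on 7533-09-10.

7533-09-10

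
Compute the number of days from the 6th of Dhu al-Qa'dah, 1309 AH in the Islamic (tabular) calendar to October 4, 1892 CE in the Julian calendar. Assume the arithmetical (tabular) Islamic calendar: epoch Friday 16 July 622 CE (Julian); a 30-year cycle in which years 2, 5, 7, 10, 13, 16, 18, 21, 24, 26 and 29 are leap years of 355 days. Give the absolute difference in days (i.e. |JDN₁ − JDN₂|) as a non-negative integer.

JDN of the first date = 2412252.
JDN of the second date = 2412388.
|2412388 − 2412252| = 136.

136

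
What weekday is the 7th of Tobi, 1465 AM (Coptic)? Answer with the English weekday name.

Monday

This is JDN 2359882 (13 January 1749 Gregorian).
JDN 2359882 mod 7 = 0, and JDN 0 was a Monday, so this is a Monday.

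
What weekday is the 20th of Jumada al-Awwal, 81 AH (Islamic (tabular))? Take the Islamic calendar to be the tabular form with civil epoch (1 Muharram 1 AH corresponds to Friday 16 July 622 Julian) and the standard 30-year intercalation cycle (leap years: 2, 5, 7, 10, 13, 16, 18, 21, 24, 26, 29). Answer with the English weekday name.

Monday

This is JDN 1976926 (16 July 700 Gregorian).
JDN 1976926 mod 7 = 0, and JDN 0 was a Monday, so this is a Monday.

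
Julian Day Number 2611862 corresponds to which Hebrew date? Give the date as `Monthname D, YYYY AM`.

JDN 2611862 is 7 December 2438 in the Gregorian calendar.
In the Hebrew calendar that day is Kislev 19, 6199 AM.

Kislev 19, 6199 AM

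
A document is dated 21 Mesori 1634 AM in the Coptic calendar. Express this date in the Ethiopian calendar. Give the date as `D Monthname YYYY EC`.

21 Nehase 1910 EC

The source date corresponds to 27 August 1918 in the Gregorian calendar (JDN 2421833).
That day falls on 21 Nehase 1910 EC in the Ethiopian calendar.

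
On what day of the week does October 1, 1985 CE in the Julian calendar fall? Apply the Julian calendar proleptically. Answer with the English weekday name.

Monday

In the Gregorian calendar this is 14 October 1985 (JDN 2446353).
2446353 ≡ 0 (mod 7); counting from Monday = 0 gives Monday.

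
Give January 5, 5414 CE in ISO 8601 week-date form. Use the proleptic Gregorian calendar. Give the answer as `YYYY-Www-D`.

5414-W01-3

The weekday is Wednesday (ISO weekday 3).
That Wednesday belongs to ISO week 1 of ISO year 5414.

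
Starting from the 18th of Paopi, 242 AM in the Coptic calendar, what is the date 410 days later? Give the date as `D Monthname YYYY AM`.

The starting date is JDN 1913102; 1913102 + 410 = 1913512.
JDN 1913512 corresponds to 3 Koiak 243 AM.

3 Koiak 243 AM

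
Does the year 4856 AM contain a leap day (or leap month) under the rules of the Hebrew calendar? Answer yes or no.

Hebrew year 4856 is year 11 of its 19-year Metonic cycle; leap years are at positions 3, 6, 8, 11, 14, 17, 19, so it is a leap year (13 months).

yes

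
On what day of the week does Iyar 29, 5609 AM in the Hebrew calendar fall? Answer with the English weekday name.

This is JDN 2396534 (21 May 1849 Gregorian).
JDN 2396534 mod 7 = 0, and JDN 0 was a Monday, so this is a Monday.

Monday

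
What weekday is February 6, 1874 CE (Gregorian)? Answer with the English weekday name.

JDN 2405561 mod 7 = 4, and JDN 0 was a Monday, so this is a Friday.

Friday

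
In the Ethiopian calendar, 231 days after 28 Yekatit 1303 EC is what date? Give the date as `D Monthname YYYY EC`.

13 Tikimt 1304 EC

Counting 231 days forward from JDN 2199953 reaches JDN 2200184, which is 13 Tikimt 1304 EC.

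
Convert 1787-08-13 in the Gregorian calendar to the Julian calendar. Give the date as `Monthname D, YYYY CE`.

For dates in this range the Gregorian date is 11 days ahead of the Julian.
13 August 1787 Gregorian − 11 days → 2 August 1787 Julian.

August 2, 1787 CE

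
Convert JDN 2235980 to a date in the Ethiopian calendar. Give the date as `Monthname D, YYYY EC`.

JDN 2235980 is 21 October 1409 in the proleptic Gregorian calendar.
In the Ethiopian calendar that day is Tikimt 15, 1402 EC.

Tikimt 15, 1402 EC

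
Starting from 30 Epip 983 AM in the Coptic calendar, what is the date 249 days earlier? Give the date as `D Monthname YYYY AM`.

The starting date is JDN 2184034; 2184034 − 249 = 2183785.
JDN 2183785 corresponds to 21 Hathor 983 AM.

21 Hathor 983 AM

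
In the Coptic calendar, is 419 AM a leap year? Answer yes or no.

419 mod 4 = 3; in the Coptic calendar a year is leap when year mod 4 = 3, so it is a leap year.

yes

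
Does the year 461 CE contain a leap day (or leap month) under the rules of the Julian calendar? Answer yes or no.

no

461 mod 4 = 1, so it is a common year in the Julian calendar.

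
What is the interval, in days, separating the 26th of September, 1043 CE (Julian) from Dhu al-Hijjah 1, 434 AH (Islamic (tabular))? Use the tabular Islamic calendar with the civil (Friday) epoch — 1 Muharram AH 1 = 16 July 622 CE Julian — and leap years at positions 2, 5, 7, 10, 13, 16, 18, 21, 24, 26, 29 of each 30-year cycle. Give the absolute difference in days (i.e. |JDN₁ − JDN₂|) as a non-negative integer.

76

First date → JDN 2102282; second date → JDN 2102206.
The interval is |2102282 − 2102206| = 76 days.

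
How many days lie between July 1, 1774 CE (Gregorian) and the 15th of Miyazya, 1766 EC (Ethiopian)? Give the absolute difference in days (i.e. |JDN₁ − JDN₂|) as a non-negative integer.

71

First date → JDN 2369182; second date → JDN 2369111.
The interval is |2369182 − 2369111| = 71 days.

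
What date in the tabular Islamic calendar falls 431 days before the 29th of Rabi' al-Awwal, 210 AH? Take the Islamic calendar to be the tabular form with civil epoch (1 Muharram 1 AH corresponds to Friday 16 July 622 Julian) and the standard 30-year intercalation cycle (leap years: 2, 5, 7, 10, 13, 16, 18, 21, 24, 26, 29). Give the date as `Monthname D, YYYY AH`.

Muharram 12, 209 AH

The starting date is JDN 2022590; 2022590 − 431 = 2022159.
JDN 2022159 corresponds to Muharram 12, 209 AH.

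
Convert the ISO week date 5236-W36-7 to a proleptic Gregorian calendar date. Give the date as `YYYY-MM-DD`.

5236-09-07

ISO week 1 of 5236 is the week containing the first Thursday of 5236.
Week 36, day 7 (Sunday) lands on 5236-09-07.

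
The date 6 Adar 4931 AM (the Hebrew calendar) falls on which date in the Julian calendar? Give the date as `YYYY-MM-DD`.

1171-02-13

Julian Day Number of the source date = 2148809.
Converting JDN 2148809 to the Julian calendar gives 13 February 1171 CE.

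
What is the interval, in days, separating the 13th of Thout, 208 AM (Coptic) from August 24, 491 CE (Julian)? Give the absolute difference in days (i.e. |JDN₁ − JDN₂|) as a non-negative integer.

JDN of the first date = 1900649.
JDN of the second date = 1900631.
|1900631 − 1900649| = 18.

18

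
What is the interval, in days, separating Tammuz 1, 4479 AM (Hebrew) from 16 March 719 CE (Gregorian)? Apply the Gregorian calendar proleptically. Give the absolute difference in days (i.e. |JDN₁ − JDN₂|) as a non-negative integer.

103

JDN of the first date = 1983846.
JDN of the second date = 1983743.
|1983743 − 1983846| = 103.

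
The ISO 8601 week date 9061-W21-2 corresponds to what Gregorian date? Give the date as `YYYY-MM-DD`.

9061-05-21

ISO week 1 of 9061 is the week containing the first Thursday of 9061.
Week 21, day 2 (Tuesday) lands on 9061-05-21.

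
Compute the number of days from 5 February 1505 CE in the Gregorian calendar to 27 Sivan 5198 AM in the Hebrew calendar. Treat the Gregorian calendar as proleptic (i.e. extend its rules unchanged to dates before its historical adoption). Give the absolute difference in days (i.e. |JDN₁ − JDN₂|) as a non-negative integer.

24327

First date → JDN 2270785; second date → JDN 2246458.
The interval is |2270785 − 2246458| = 24327 days.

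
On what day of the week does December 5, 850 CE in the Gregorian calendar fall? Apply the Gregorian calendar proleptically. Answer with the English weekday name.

Since JDN mod 7 = 0 (0 = Monday), the day is Monday.

Monday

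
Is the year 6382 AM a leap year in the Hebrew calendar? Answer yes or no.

yes

Hebrew year 6382 is year 17 of its 19-year Metonic cycle; leap years are at positions 3, 6, 8, 11, 14, 17, 19, so it is a leap year (13 months).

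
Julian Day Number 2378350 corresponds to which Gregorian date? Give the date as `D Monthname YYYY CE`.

JDN 2451545 is 1 Jan 2000; 2378350 is −73195 days from there.

7 August 1799 CE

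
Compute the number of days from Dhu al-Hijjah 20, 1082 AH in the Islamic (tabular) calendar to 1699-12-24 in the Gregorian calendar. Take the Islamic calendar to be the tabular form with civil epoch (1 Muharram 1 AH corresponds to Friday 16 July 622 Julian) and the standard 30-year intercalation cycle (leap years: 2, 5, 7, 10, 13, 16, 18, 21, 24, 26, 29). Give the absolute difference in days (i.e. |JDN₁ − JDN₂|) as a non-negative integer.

10111

First date → JDN 2331854; second date → JDN 2341965.
The interval is |2331854 − 2341965| = 10111 days.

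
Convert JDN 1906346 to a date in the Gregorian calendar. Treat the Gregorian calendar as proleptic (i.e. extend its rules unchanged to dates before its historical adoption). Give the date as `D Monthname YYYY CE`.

Counting from JDN 2299161 = 15 Oct 1582 gives an offset of -392815 days.

19 April 507 CE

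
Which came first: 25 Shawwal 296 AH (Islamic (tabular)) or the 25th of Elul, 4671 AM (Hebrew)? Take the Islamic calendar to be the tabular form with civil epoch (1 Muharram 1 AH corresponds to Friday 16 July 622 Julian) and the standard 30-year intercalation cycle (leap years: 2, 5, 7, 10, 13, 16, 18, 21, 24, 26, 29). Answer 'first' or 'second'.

Converting both to JDN: 2053268 vs 2054034; the smaller is the first.

first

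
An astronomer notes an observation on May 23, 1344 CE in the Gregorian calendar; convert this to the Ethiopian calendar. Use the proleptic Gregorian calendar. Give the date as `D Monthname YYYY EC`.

20 Ginbot 1336 EC

Both dates share Julian Day Number 2212089; in the Ethiopian calendar that is 20 Ginbot 1336 EC.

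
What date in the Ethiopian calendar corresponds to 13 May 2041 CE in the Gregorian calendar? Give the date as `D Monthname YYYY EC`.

5 Ginbot 2033 EC

Both dates share Julian Day Number 2466653; in the Ethiopian calendar that is 5 Ginbot 2033 EC.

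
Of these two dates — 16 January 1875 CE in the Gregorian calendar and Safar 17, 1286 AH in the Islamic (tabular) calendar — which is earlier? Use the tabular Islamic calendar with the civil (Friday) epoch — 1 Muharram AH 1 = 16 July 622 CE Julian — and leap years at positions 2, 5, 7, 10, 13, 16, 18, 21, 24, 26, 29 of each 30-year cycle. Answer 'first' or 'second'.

First date → JDN 2405905; second date → JDN 2403847.
JDN 2403847 < JDN 2405905, so the second date is earlier.

second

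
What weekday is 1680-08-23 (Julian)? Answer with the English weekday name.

This is JDN 2334913 (2 September 1680 Gregorian).
2334913 ≡ 0 (mod 7); counting from Monday = 0 gives Monday.

Monday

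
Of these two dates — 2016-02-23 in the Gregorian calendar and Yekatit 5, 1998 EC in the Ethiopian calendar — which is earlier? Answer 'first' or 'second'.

second

Converting both to JDN: 2457442 vs 2453779; the smaller is the second.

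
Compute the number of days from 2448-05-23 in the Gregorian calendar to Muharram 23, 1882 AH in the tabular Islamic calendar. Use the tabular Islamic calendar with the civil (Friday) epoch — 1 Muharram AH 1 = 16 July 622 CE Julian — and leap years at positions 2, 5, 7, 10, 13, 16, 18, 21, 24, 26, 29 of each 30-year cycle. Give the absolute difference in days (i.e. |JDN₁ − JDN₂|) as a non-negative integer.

291

JDN of the first date = 2615317.
JDN of the second date = 2615026.
|2615026 − 2615317| = 291.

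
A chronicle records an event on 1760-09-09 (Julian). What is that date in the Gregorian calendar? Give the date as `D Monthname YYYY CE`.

At this point the Julian calendar is 11 days behind the Gregorian.
9 September 1760 Julian + 11 days → 20 September 1760 Gregorian.

20 September 1760 CE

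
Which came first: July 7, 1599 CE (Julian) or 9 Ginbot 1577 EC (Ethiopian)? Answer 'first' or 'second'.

Converting both to JDN: 2305280 vs 2300103; the smaller is the second.

second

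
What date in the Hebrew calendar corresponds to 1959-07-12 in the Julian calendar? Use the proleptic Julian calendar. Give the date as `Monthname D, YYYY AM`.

Tammuz 19, 5719 AM

Both dates share Julian Day Number 2436775; in the Hebrew calendar that is 19 Tammuz 5719 AM.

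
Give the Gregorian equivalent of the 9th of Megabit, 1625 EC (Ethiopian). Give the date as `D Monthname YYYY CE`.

15 March 1633 CE

Both dates share Julian Day Number 2317575; in the Gregorian calendar that is 15 March 1633 CE.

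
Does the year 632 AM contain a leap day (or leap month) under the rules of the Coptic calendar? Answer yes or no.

632 mod 4 = 0; in the Coptic calendar a year is leap when year mod 4 = 3, so it is a common year.

no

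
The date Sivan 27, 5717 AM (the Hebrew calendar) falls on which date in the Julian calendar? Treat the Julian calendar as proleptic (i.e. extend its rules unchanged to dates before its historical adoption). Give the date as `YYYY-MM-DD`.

1957-06-13

The source date corresponds to 26 June 1957 in the Gregorian calendar (JDN 2436016).
That day falls on 13 June 1957 CE in the Julian calendar.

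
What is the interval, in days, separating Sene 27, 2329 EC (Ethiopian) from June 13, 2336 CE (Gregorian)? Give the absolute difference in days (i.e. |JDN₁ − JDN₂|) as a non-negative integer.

389

JDN of the first date = 2574819.
JDN of the second date = 2574430.
|2574430 − 2574819| = 389.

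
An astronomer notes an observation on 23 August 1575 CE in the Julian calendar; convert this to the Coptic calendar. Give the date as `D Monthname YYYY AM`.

30 Mesori 1291 AM

Both dates share Julian Day Number 2296561; in the Coptic calendar that is 30 Mesori 1291 AM.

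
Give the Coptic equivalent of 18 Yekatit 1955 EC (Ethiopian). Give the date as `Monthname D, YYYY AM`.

Meshir 18, 1679 AM

The source date corresponds to 25 February 1963 in the Gregorian calendar (JDN 2438086).
That day falls on 18 Meshir 1679 AM in the Coptic calendar.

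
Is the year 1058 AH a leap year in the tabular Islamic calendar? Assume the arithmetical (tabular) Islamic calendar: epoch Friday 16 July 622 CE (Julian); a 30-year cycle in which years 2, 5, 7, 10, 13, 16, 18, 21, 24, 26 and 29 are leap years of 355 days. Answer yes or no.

Year 1058 AH is year 8 of its 30-year cycle; leap positions are 2, 5, 7, 10, 13, 16, 18, 21, 24, 26, 29, so it is a common year (354 days).

no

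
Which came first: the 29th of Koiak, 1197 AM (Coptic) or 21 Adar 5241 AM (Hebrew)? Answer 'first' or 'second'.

first

First date → JDN 2261987; second date → JDN 2262044.
JDN 2261987 < JDN 2262044, so the first date is earlier.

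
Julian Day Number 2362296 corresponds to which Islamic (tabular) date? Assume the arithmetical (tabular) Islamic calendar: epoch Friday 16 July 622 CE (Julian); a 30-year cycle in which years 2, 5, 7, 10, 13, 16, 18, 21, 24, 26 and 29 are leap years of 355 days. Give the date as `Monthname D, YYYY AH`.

The Gregorian equivalent of JDN 2362296 is 24 August 1755.
In the tabular Islamic calendar that day is Dhu al-Qa'dah 16, 1168 AH.

Dhu al-Qa'dah 16, 1168 AH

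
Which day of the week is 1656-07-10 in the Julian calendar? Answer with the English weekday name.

In the Gregorian calendar this is 20 July 1656 (JDN 2326103).
Since JDN mod 7 = 3 (0 = Monday), the day is Thursday.

Thursday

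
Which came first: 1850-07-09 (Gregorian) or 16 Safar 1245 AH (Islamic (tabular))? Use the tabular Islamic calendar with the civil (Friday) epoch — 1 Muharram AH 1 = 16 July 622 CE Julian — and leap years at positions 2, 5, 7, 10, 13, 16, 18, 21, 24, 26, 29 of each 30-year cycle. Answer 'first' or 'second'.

second

The two dates have Julian Day Numbers 2396948 and 2389317 respectively.
Since 2389317 < 2396948, the second date comes first.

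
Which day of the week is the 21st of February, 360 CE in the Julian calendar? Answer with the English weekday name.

Monday

In the proleptic Gregorian calendar this is 22 February 360 (JDN 1852599).
1852599 ≡ 0 (mod 7); counting from Monday = 0 gives Monday.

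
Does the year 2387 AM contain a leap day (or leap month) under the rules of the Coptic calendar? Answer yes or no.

yes

2387 mod 4 = 3; in the Coptic calendar a year is leap when year mod 4 = 3, so it is a leap year.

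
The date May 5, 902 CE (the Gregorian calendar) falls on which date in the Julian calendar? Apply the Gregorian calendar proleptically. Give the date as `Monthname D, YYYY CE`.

The Julian–Gregorian offset here is 5 days (Julian trailing).
5 May 902 Gregorian − 5 days → 30 April 902 Julian.

April 30, 902 CE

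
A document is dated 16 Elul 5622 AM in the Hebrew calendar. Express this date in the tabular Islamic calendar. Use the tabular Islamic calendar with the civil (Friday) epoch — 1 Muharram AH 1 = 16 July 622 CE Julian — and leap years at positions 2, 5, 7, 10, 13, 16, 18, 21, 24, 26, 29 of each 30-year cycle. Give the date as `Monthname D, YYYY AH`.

Rabi' al-Awwal 16, 1279 AH

The source date corresponds to 11 September 1862 in the Gregorian calendar (JDN 2401395).
That day falls on 16 Rabi' al-Awwal 1279 AH in the tabular Islamic calendar.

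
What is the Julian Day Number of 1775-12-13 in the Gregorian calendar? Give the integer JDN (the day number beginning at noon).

2369712

JDN 2400001 is 17 November 1858 CE (Gregorian), MJD 0; the target day is −30289 days from there, so JDN = 2369712.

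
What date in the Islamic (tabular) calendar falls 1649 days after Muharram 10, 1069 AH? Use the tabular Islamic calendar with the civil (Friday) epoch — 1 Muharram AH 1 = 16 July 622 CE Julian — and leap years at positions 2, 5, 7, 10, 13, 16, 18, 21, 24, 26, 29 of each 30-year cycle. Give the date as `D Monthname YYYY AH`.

6 Ramadan 1073 AH

JDN of Muharram 10, 1069 AH = 2326913.
2326913 + 1649 = 2328562.
JDN 2328562 in the tabular Islamic calendar is 6 Ramadan 1073 AH.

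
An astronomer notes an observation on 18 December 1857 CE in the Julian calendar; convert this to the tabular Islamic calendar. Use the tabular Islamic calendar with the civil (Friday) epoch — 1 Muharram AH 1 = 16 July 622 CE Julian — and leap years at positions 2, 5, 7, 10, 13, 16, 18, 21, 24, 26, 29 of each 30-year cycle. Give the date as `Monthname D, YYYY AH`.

Julian Day Number of the source date = 2399679.
Converting JDN 2399679 to the tabular Islamic calendar gives 13 Jumada al-Awwal 1274 AH.

Jumada al-Awwal 13, 1274 AH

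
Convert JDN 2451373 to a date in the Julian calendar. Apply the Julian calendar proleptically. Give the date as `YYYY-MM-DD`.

1999-06-30

The Gregorian equivalent of JDN 2451373 is 13 July 1999.
In the Julian calendar that day is 1999-06-30.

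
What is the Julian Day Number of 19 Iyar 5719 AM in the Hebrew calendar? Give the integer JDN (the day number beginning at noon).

In the Gregorian calendar the same day is 27 May 1959.
JDN 2299161 is 15 October 1582 CE (Gregorian); the target day is +137555 days from there, so JDN = 2436716.

2436716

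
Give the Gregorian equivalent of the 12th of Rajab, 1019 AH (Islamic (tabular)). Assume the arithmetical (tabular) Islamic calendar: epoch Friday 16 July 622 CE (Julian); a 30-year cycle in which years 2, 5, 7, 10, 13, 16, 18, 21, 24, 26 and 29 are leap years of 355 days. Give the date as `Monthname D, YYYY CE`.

September 30, 1610 CE

Julian Day Number of the source date = 2309373.
Converting JDN 2309373 to the Gregorian calendar gives 30 September 1610 CE.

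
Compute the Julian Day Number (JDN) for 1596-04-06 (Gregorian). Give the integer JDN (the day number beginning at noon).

JDN 2451545 is 1 January 2000 CE (Gregorian); the target day is −147462 days from there, so JDN = 2304083.

2304083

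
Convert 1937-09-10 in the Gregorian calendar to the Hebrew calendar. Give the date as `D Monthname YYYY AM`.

Julian Day Number of the source date = 2428787.
Converting JDN 2428787 to the Hebrew calendar gives 5 Tishrei 5698 AM.

5 Tishrei 5698 AM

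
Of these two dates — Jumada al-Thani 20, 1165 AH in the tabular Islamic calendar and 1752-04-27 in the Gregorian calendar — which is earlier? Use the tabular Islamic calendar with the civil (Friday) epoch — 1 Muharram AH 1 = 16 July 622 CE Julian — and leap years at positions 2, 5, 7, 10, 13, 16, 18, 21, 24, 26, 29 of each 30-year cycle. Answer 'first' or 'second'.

second

The two dates have Julian Day Numbers 2361090 and 2361082 respectively.
Since 2361082 < 2361090, the second date comes first.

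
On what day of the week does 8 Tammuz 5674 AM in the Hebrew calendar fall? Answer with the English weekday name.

Thursday

In the Gregorian calendar this is 2 July 1914 (JDN 2420316).
Since JDN mod 7 = 3 (0 = Monday), the day is Thursday.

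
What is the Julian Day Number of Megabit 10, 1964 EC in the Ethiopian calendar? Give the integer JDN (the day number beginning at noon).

2441396

In the Gregorian calendar the same day is 19 March 1972.
JDN 2451545 is 1 January 2000 CE (Gregorian); the target day is −10149 days from there, so JDN = 2441396.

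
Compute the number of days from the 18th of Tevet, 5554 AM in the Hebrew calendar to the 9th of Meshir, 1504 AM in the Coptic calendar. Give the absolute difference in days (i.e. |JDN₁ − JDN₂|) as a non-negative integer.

JDN of the first date = 2376295.
JDN of the second date = 2374159.
|2374159 − 2376295| = 2136.

2136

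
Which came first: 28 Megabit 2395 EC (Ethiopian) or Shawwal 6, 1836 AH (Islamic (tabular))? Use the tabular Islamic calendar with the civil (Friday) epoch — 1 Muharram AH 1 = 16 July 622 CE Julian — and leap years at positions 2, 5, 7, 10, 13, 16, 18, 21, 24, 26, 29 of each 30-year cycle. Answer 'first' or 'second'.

The two dates have Julian Day Numbers 2598836 and 2598974 respectively.
Since 2598836 < 2598974, the first date comes first.

first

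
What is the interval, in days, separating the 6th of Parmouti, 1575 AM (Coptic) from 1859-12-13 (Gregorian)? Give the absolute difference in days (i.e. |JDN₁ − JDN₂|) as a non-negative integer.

JDN of the first date = 2400148.
JDN of the second date = 2400392.
|2400392 − 2400148| = 244.

244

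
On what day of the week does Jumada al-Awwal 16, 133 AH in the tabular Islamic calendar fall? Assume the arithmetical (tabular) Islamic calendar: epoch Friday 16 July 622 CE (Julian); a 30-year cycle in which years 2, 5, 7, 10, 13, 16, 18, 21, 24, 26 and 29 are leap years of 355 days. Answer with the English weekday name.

Equivalently 24 December 750 Gregorian, JDN 1995349.
Since JDN mod 7 = 6 (0 = Monday), the day is Sunday.

Sunday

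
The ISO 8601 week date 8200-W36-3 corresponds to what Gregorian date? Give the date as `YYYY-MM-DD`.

ISO week 1 of 8200 is the week containing the first Thursday of 8200.
Week 36, day 3 (Wednesday) lands on 8200-09-03.

8200-09-03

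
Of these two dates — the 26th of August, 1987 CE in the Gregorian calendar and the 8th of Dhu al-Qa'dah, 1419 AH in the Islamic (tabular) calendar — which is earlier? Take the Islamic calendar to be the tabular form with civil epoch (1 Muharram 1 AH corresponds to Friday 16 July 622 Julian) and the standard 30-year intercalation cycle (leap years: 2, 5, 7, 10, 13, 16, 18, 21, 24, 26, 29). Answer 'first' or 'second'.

first

First date → JDN 2447034; second date → JDN 2451234.
JDN 2447034 < JDN 2451234, so the first date is earlier.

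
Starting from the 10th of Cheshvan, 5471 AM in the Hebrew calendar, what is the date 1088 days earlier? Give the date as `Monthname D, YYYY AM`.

The starting date is JDN 2345931; 2345931 − 1088 = 2344843.
JDN 2344843 corresponds to Cheshvan 16, 5468 AM.

Cheshvan 16, 5468 AM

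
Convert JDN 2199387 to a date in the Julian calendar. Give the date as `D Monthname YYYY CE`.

5 August 1309 CE

JDN 2199387 is 13 August 1309 in the proleptic Gregorian calendar.
In the Julian calendar that day is 5 August 1309 CE.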